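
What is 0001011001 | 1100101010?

OR: 1 when either bit is 1
  0001011001
| 1100101010
------------
  1101111011
Decimal: 89 | 810 = 891



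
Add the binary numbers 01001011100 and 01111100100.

Add column by column from the right: bit + bit + carry-in; write the sum mod 2, carry 1 when the sum is 2 or 3.
carry:  11111111000
        01001011100
+       01111100100
-------------------
       011001000000
(the carry out of the leftmost column, 0, becomes the leading bit)
Decimal check:
  01001011100 = 512 + 64 + 16 + 8 + 4 = 604
  01111100100 = 512 + 256 + 128 + 64 + 32 + 4 = 996
  604 + 996 = 1600, and 011001000000 = 1024 + 512 + 64 = 1600 ✓



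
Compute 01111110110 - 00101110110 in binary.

Method 1 - Direct subtraction (column by column from the right: bit − bit − borrow-in; if negative, add 2 and borrow 1 from the next column):
borrow: 00000000000
        01111110110
-       00101110110
-------------------
        01010000000

Method 2 - Add two's complement:
Two's complement of 00101110110: invert → 11010001001, add 1 → 11010001010
  01111110110
+ 11010001010
-------------
 101010000000  (end carry out of the top bit = 1)
Discarding the end carry: 01010000000
Decimal check:
  01111110110 = 512 + 256 + 128 + 64 + 32 + 16 + 4 + 2 = 1014
  00101110110 = 256 + 64 + 32 + 16 + 4 + 2 = 374
  1014 - 374 = 640, and 01010000000 = 512 + 128 = 640 ✓



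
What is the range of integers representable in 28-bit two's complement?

For 28-bit two's complement:
Minimum: -2^27 = -134217728
Maximum: 2^27 - 1 = 134217727



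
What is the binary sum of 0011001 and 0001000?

Add column by column from the right: bit + bit + carry-in; write the sum mod 2, carry 1 when the sum is 2 or 3.
carry:  0110000
        0011001
+       0001000
---------------
       00100001
(the carry out of the leftmost column, 0, becomes the leading bit)
Decimal check:
  0011001 = 16 + 8 + 1 = 25
  0001000 = 8
  25 + 8 = 33, and 00100001 = 32 + 1 = 33 ✓



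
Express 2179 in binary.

Using repeated division by 2:
2179 ÷ 2 = 1089 remainder 1
1089 ÷ 2 = 544 remainder 1
544 ÷ 2 = 272 remainder 0
272 ÷ 2 = 136 remainder 0
136 ÷ 2 = 68 remainder 0
68 ÷ 2 = 34 remainder 0
34 ÷ 2 = 17 remainder 0
17 ÷ 2 = 8 remainder 1
8 ÷ 2 = 4 remainder 0
4 ÷ 2 = 2 remainder 0
2 ÷ 2 = 1 remainder 0
1 ÷ 2 = 0 remainder 1
Reading remainders bottom to top: 100010000011



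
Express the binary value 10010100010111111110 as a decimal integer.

Sum of powers of 2 for each 1-bit:
2^1 + 2^2 + 2^3 + 2^4 + 2^5 + 2^6 + 2^7 + 2^8 + 2^10 + 2^14 + 2^16 + 2^19
= 2 + 4 + 8 + 16 + 32 + 64 + 128 + 256 + 1024 + 16384 + 65536 + 524288
= 607742



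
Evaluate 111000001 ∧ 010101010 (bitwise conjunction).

AND: 1 only when both bits are 1
  111000001
& 010101010
-----------
  010000000
Decimal: 449 & 170 = 128



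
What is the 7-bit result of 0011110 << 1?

Original: 0011110 (decimal 30)
Shift left by 1 position
Append 1 zero on the right
Result: 0111100 (decimal 60)
Equivalent: 30 << 1 = 30 × 2^1 = 60



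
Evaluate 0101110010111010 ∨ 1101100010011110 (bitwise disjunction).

OR: 1 when either bit is 1
  0101110010111010
| 1101100010011110
------------------
  1101110010111110
Decimal: 23738 | 55454 = 56510



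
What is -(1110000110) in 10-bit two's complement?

Original (sign bit 1, negative): 1110000110
Step 1 - Invert all bits: 0001111001
Step 2 - Add 1: 0001111010
Verification: 1110000110 + 0001111010 = 10000000000; discarding the end carry (carry out of the top bit) leaves the 10-bit value 0000000000, as required for x + (-x)



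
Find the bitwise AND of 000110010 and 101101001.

AND: 1 only when both bits are 1
  000110010
& 101101001
-----------
  000100000
Decimal: 50 & 361 = 32



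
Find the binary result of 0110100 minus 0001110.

Method 1 - Direct subtraction (column by column from the right: bit − bit − borrow-in; if negative, add 2 and borrow 1 from the next column):
borrow: 0011100
        0110100
-       0001110
---------------
        0100110

Method 2 - Add two's complement:
Two's complement of 0001110: invert → 1110001, add 1 → 1110010
  0110100
+ 1110010
---------
 10100110  (end carry out of the top bit = 1)
Discarding the end carry: 0100110
Decimal check:
  0110100 = 32 + 16 + 4 = 52
  0001110 = 8 + 4 + 2 = 14
  52 - 14 = 38, and 0100110 = 32 + 4 + 2 = 38 ✓



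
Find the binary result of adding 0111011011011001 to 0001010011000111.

Add column by column from the right: bit + bit + carry-in; write the sum mod 2, carry 1 when the sum is 2 or 3.
carry:  1110100110111110
        0111011011011001
+       0001010011000111
------------------------
       01000101110100000
(the carry out of the leftmost column, 0, becomes the leading bit)
Decimal check:
  0111011011011001 = 16384 + 8192 + 4096 + 1024 + 512 + 128 + 64 + 16 + 8 + 1 = 30425
  0001010011000111 = 4096 + 1024 + 128 + 64 + 4 + 2 + 1 = 5319
  30425 + 5319 = 35744, and 01000101110100000 = 32768 + 2048 + 512 + 256 + 128 + 32 = 35744 ✓



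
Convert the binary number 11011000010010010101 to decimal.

Sum of powers of 2 for each 1-bit:
2^0 + 2^2 + 2^4 + 2^7 + 2^10 + 2^15 + 2^16 + 2^18 + 2^19
= 1 + 4 + 16 + 128 + 1024 + 32768 + 65536 + 262144 + 524288
= 885909



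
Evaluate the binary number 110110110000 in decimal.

Sum of powers of 2 for each 1-bit:
2^4 + 2^5 + 2^7 + 2^8 + 2^10 + 2^11
= 16 + 32 + 128 + 256 + 1024 + 2048
= 3504



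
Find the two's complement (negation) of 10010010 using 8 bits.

Original (sign bit 1, negative): 10010010
Step 1 - Invert all bits: 01101101
Step 2 - Add 1: 01101110
Verification: 10010010 + 01101110 = 100000000; discarding the end carry (carry out of the top bit) leaves the 8-bit value 00000000, as required for x + (-x)



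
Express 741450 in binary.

Using repeated division by 2:
741450 ÷ 2 = 370725 remainder 0
370725 ÷ 2 = 185362 remainder 1
185362 ÷ 2 = 92681 remainder 0
92681 ÷ 2 = 46340 remainder 1
46340 ÷ 2 = 23170 remainder 0
23170 ÷ 2 = 11585 remainder 0
11585 ÷ 2 = 5792 remainder 1
5792 ÷ 2 = 2896 remainder 0
2896 ÷ 2 = 1448 remainder 0
1448 ÷ 2 = 724 remainder 0
724 ÷ 2 = 362 remainder 0
362 ÷ 2 = 181 remainder 0
181 ÷ 2 = 90 remainder 1
90 ÷ 2 = 45 remainder 0
45 ÷ 2 = 22 remainder 1
22 ÷ 2 = 11 remainder 0
11 ÷ 2 = 5 remainder 1
5 ÷ 2 = 2 remainder 1
2 ÷ 2 = 1 remainder 0
1 ÷ 2 = 0 remainder 1
Reading remainders bottom to top: 10110101000001001010



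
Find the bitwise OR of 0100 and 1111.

OR: 1 when either bit is 1
  0100
| 1111
------
  1111
Decimal: 4 | 15 = 15



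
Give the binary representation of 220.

Using repeated division by 2:
220 ÷ 2 = 110 remainder 0
110 ÷ 2 = 55 remainder 0
55 ÷ 2 = 27 remainder 1
27 ÷ 2 = 13 remainder 1
13 ÷ 2 = 6 remainder 1
6 ÷ 2 = 3 remainder 0
3 ÷ 2 = 1 remainder 1
1 ÷ 2 = 0 remainder 1
Reading remainders bottom to top: 11011100



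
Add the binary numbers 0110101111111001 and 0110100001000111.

Add column by column from the right: bit + bit + carry-in; write the sum mod 2, carry 1 when the sum is 2 or 3.
carry:  1101011111111110
        0110101111111001
+       0110100001000111
------------------------
       01101010001000000
(the carry out of the leftmost column, 0, becomes the leading bit)
Decimal check:
  0110101111111001 = 16384 + 8192 + 2048 + 512 + 256 + 128 + 64 + 32 + 16 + 8 + 1 = 27641
  0110100001000111 = 16384 + 8192 + 2048 + 64 + 4 + 2 + 1 = 26695
  27641 + 26695 = 54336, and 01101010001000000 = 32768 + 16384 + 4096 + 1024 + 64 = 54336 ✓



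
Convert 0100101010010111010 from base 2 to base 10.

Sum of powers of 2 for each 1-bit:
2^1 + 2^3 + 2^4 + 2^5 + 2^7 + 2^10 + 2^12 + 2^14 + 2^17
= 2 + 8 + 16 + 32 + 128 + 1024 + 4096 + 16384 + 131072
= 152762



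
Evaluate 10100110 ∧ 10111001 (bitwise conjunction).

AND: 1 only when both bits are 1
  10100110
& 10111001
----------
  10100000
Decimal: 166 & 185 = 160



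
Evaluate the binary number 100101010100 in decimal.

Sum of powers of 2 for each 1-bit:
2^2 + 2^4 + 2^6 + 2^8 + 2^11
= 4 + 16 + 64 + 256 + 2048
= 2388



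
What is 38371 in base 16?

Using repeated division by 16 (digits 10–15 are A–F):
38371 ÷ 16 = 2398 remainder 3
2398 ÷ 16 = 149 remainder 14 (E)
149 ÷ 16 = 9 remainder 5
9 ÷ 16 = 0 remainder 9
Reading remainders bottom to top: 95E3



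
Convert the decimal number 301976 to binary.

Using repeated division by 2:
301976 ÷ 2 = 150988 remainder 0
150988 ÷ 2 = 75494 remainder 0
75494 ÷ 2 = 37747 remainder 0
37747 ÷ 2 = 18873 remainder 1
18873 ÷ 2 = 9436 remainder 1
9436 ÷ 2 = 4718 remainder 0
4718 ÷ 2 = 2359 remainder 0
2359 ÷ 2 = 1179 remainder 1
1179 ÷ 2 = 589 remainder 1
589 ÷ 2 = 294 remainder 1
294 ÷ 2 = 147 remainder 0
147 ÷ 2 = 73 remainder 1
73 ÷ 2 = 36 remainder 1
36 ÷ 2 = 18 remainder 0
18 ÷ 2 = 9 remainder 0
9 ÷ 2 = 4 remainder 1
4 ÷ 2 = 2 remainder 0
2 ÷ 2 = 1 remainder 0
1 ÷ 2 = 0 remainder 1
Reading remainders bottom to top: 1001001101110011000



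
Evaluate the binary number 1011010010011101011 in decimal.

Sum of powers of 2 for each 1-bit:
2^0 + 2^1 + 2^3 + 2^5 + 2^6 + 2^7 + 2^10 + 2^13 + 2^15 + 2^16 + 2^18
= 1 + 2 + 8 + 32 + 64 + 128 + 1024 + 8192 + 32768 + 65536 + 262144
= 369899



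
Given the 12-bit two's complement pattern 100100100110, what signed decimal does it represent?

Binary: 100100100110
Sign bit: 1 (negative)
Invert: 011011011001
Add 1:  011011011010
Magnitude: 011011011010 = 1024 + 512 + 128 + 64 + 16 + 8 + 2 = 1754
Value: -1754



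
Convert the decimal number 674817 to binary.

Using repeated division by 2:
674817 ÷ 2 = 337408 remainder 1
337408 ÷ 2 = 168704 remainder 0
168704 ÷ 2 = 84352 remainder 0
84352 ÷ 2 = 42176 remainder 0
42176 ÷ 2 = 21088 remainder 0
21088 ÷ 2 = 10544 remainder 0
10544 ÷ 2 = 5272 remainder 0
5272 ÷ 2 = 2636 remainder 0
2636 ÷ 2 = 1318 remainder 0
1318 ÷ 2 = 659 remainder 0
659 ÷ 2 = 329 remainder 1
329 ÷ 2 = 164 remainder 1
164 ÷ 2 = 82 remainder 0
82 ÷ 2 = 41 remainder 0
41 ÷ 2 = 20 remainder 1
20 ÷ 2 = 10 remainder 0
10 ÷ 2 = 5 remainder 0
5 ÷ 2 = 2 remainder 1
2 ÷ 2 = 1 remainder 0
1 ÷ 2 = 0 remainder 1
Reading remainders bottom to top: 10100100110000000001



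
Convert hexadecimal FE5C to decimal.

Expand by place value (powers of 16):
Digit values: F = 15, E = 14, C = 12
FE5C = 15 × 16^3 + 14 × 16^2 + 5 × 16^1 + 12 × 16^0
= 15 × 4096 + 14 × 256 + 5 × 16 + 12 × 1
= 61440 + 3584 + 80 + 12
= 65116



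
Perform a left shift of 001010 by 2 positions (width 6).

Original: 001010 (decimal 10)
Shift left by 2 positions
Append 2 zeros on the right
Result: 101000 (decimal 40)
Equivalent: 10 << 2 = 10 × 2^2 = 40



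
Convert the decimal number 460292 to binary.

Using repeated division by 2:
460292 ÷ 2 = 230146 remainder 0
230146 ÷ 2 = 115073 remainder 0
115073 ÷ 2 = 57536 remainder 1
57536 ÷ 2 = 28768 remainder 0
28768 ÷ 2 = 14384 remainder 0
14384 ÷ 2 = 7192 remainder 0
7192 ÷ 2 = 3596 remainder 0
3596 ÷ 2 = 1798 remainder 0
1798 ÷ 2 = 899 remainder 0
899 ÷ 2 = 449 remainder 1
449 ÷ 2 = 224 remainder 1
224 ÷ 2 = 112 remainder 0
112 ÷ 2 = 56 remainder 0
56 ÷ 2 = 28 remainder 0
28 ÷ 2 = 14 remainder 0
14 ÷ 2 = 7 remainder 0
7 ÷ 2 = 3 remainder 1
3 ÷ 2 = 1 remainder 1
1 ÷ 2 = 0 remainder 1
Reading remainders bottom to top: 1110000011000000100



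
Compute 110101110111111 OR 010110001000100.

OR: 1 when either bit is 1
  110101110111111
| 010110001000100
-----------------
  110111111111111
Decimal: 27583 | 11332 = 28671



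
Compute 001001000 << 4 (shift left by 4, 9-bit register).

Original: 001001000 (decimal 72)
Shift left by 4 positions
Append 4 zeros on the right and drop the 4 high bits that overflow the 9-bit width
Result: 010000000 (decimal 128)
Equivalent: 72 << 4 = 72 × 2^4 = 1152, truncated to 9 bits = 128



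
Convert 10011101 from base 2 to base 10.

Sum of powers of 2 for each 1-bit:
2^0 + 2^2 + 2^3 + 2^4 + 2^7
= 1 + 4 + 8 + 16 + 128
= 157



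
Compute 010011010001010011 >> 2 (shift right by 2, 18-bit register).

Original: 010011010001010011 (decimal 78931)
Shift right by 2 positions
Drop the 2 low bits; fill with zeros on the left
Result: 000100110100010100 (decimal 19732)
Equivalent: 78931 >> 2 = 78931 ÷ 2^2 = 19732



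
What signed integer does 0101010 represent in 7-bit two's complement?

Binary: 0101010
Sign bit: 0 (non-negative)
Read directly as an unsigned value:
0101010 = 32 + 8 + 2 = 42
Value: 42



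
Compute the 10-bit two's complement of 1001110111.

Original (sign bit 1, negative): 1001110111
Step 1 - Invert all bits: 0110001000
Step 2 - Add 1: 0110001001
Verification: 1001110111 + 0110001001 = 10000000000; discarding the end carry (carry out of the top bit) leaves the 10-bit value 0000000000, as required for x + (-x)



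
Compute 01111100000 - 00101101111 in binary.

Method 1 - Direct subtraction (column by column from the right: bit − bit − borrow-in; if negative, add 2 and borrow 1 from the next column):
borrow: 00011111110
        01111100000
-       00101101111
-------------------
        01001110001

Method 2 - Add two's complement:
Two's complement of 00101101111: invert → 11010010000, add 1 → 11010010001
  01111100000
+ 11010010001
-------------
 101001110001  (end carry out of the top bit = 1)
Discarding the end carry: 01001110001
Decimal check:
  01111100000 = 512 + 256 + 128 + 64 + 32 = 992
  00101101111 = 256 + 64 + 32 + 8 + 4 + 2 + 1 = 367
  992 - 367 = 625, and 01001110001 = 512 + 64 + 32 + 16 + 1 = 625 ✓



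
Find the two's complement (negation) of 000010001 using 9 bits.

Original: 000010001
Step 1 - Invert all bits: 111101110
Step 2 - Add 1: 111101111
Verification: 000010001 + 111101111 = 1000000000; discarding the end carry (carry out of the top bit) leaves the 9-bit value 000000000, as required for x + (-x)



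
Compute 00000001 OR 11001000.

OR: 1 when either bit is 1
  00000001
| 11001000
----------
  11001001
Decimal: 1 | 200 = 201



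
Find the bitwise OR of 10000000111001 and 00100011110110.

OR: 1 when either bit is 1
  10000000111001
| 00100011110110
----------------
  10100011111111
Decimal: 8249 | 2294 = 10495



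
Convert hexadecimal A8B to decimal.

Expand by place value (powers of 16):
Digit values: A = 10, B = 11
A8B = 10 × 16^2 + 8 × 16^1 + 11 × 16^0
= 10 × 256 + 8 × 16 + 11 × 1
= 2560 + 128 + 11
= 2699



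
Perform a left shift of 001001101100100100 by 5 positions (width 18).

Original: 001001101100100100 (decimal 39716)
Shift left by 5 positions
Append 5 zeros on the right and drop the 5 high bits that overflow the 18-bit width
Result: 110110010010000000 (decimal 222336)
Equivalent: 39716 << 5 = 39716 × 2^5 = 1270912, truncated to 18 bits = 222336



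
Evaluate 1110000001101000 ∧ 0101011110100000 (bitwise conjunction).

AND: 1 only when both bits are 1
  1110000001101000
& 0101011110100000
------------------
  0100000000100000
Decimal: 57448 & 22432 = 16416



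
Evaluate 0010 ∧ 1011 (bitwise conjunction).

AND: 1 only when both bits are 1
  0010
& 1011
------
  0010
Decimal: 2 & 11 = 2



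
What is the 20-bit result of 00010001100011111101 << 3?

Original: 00010001100011111101 (decimal 71933)
Shift left by 3 positions
Append 3 zeros on the right
Result: 10001100011111101000 (decimal 575464)
Equivalent: 71933 << 3 = 71933 × 2^3 = 575464



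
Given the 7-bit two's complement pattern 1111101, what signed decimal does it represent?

Binary: 1111101
Sign bit: 1 (negative)
Invert: 0000010
Add 1:  0000011
Magnitude: 0000011 = 2 + 1 = 3
Value: -3



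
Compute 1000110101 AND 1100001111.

AND: 1 only when both bits are 1
  1000110101
& 1100001111
------------
  1000000101
Decimal: 565 & 783 = 517



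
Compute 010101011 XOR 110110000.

XOR: 1 when bits differ
  010101011
^ 110110000
-----------
  100011011
Decimal: 171 ^ 432 = 283



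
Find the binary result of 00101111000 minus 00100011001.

Method 1 - Direct subtraction (column by column from the right: bit − bit − borrow-in; if negative, add 2 and borrow 1 from the next column):
borrow: 00000111110
        00101111000
-       00100011001
-------------------
        00001011111

Method 2 - Add two's complement:
Two's complement of 00100011001: invert → 11011100110, add 1 → 11011100111
  00101111000
+ 11011100111
-------------
 100001011111  (end carry out of the top bit = 1)
Discarding the end carry: 00001011111
Decimal check:
  00101111000 = 256 + 64 + 32 + 16 + 8 = 376
  00100011001 = 256 + 16 + 8 + 1 = 281
  376 - 281 = 95, and 00001011111 = 64 + 16 + 8 + 4 + 2 + 1 = 95 ✓



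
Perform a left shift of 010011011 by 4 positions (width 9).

Original: 010011011 (decimal 155)
Shift left by 4 positions
Append 4 zeros on the right and drop the 4 high bits that overflow the 9-bit width
Result: 110110000 (decimal 432)
Equivalent: 155 << 4 = 155 × 2^4 = 2480, truncated to 9 bits = 432



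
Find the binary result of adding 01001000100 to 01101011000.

Add column by column from the right: bit + bit + carry-in; write the sum mod 2, carry 1 when the sum is 2 or 3.
carry:  10010000000
        01001000100
+       01101011000
-------------------
       010110011100
(the carry out of the leftmost column, 0, becomes the leading bit)
Decimal check:
  01001000100 = 512 + 64 + 4 = 580
  01101011000 = 512 + 256 + 64 + 16 + 8 = 856
  580 + 856 = 1436, and 010110011100 = 1024 + 256 + 128 + 16 + 8 + 4 = 1436 ✓



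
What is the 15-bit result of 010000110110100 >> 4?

Original: 010000110110100 (decimal 8628)
Shift right by 4 positions
Drop the 4 low bits; fill with zeros on the left
Result: 000001000011011 (decimal 539)
Equivalent: 8628 >> 4 = 8628 ÷ 2^4 = 539



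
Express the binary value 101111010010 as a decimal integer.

Sum of powers of 2 for each 1-bit:
2^1 + 2^4 + 2^6 + 2^7 + 2^8 + 2^9 + 2^11
= 2 + 16 + 64 + 128 + 256 + 512 + 2048
= 3026



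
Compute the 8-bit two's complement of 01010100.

Original: 01010100
Step 1 - Invert all bits: 10101011
Step 2 - Add 1: 10101100
Verification: 01010100 + 10101100 = 100000000; discarding the end carry (carry out of the top bit) leaves the 8-bit value 00000000, as required for x + (-x)



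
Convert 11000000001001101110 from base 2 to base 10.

Sum of powers of 2 for each 1-bit:
2^1 + 2^2 + 2^3 + 2^5 + 2^6 + 2^9 + 2^18 + 2^19
= 2 + 4 + 8 + 32 + 64 + 512 + 262144 + 524288
= 787054



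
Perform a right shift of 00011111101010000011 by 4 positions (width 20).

Original: 00011111101010000011 (decimal 129667)
Shift right by 4 positions
Drop the 4 low bits; fill with zeros on the left
Result: 00000001111110101000 (decimal 8104)
Equivalent: 129667 >> 4 = 129667 ÷ 2^4 = 8104



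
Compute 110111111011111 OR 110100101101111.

OR: 1 when either bit is 1
  110111111011111
| 110100101101111
-----------------
  110111111111111
Decimal: 28639 | 26991 = 28671



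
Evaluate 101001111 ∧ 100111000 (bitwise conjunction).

AND: 1 only when both bits are 1
  101001111
& 100111000
-----------
  100001000
Decimal: 335 & 312 = 264



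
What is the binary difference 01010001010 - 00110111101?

Method 1 - Direct subtraction (column by column from the right: bit − bit − borrow-in; if negative, add 2 and borrow 1 from the next column):
borrow: 01111111010
        01010001010
-       00110111101
-------------------
        00011001101

Method 2 - Add two's complement:
Two's complement of 00110111101: invert → 11001000010, add 1 → 11001000011
  01010001010
+ 11001000011
-------------
 100011001101  (end carry out of the top bit = 1)
Discarding the end carry: 00011001101
Decimal check:
  01010001010 = 512 + 128 + 8 + 2 = 650
  00110111101 = 256 + 128 + 32 + 16 + 8 + 4 + 1 = 445
  650 - 445 = 205, and 00011001101 = 128 + 64 + 8 + 4 + 1 = 205 ✓



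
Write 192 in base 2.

Using repeated division by 2:
192 ÷ 2 = 96 remainder 0
96 ÷ 2 = 48 remainder 0
48 ÷ 2 = 24 remainder 0
24 ÷ 2 = 12 remainder 0
12 ÷ 2 = 6 remainder 0
6 ÷ 2 = 3 remainder 0
3 ÷ 2 = 1 remainder 1
1 ÷ 2 = 0 remainder 1
Reading remainders bottom to top: 11000000



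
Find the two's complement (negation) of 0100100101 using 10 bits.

Original: 0100100101
Step 1 - Invert all bits: 1011011010
Step 2 - Add 1: 1011011011
Verification: 0100100101 + 1011011011 = 10000000000; discarding the end carry (carry out of the top bit) leaves the 10-bit value 0000000000, as required for x + (-x)



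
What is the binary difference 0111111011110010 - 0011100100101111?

Method 1 - Direct subtraction (column by column from the right: bit − bit − borrow-in; if negative, add 2 and borrow 1 from the next column):
borrow: 0000001000011110
        0111111011110010
-       0011100100101111
------------------------
        0100010111000011

Method 2 - Add two's complement:
Two's complement of 0011100100101111: invert → 1100011011010000, add 1 → 1100011011010001
  0111111011110010
+ 1100011011010001
------------------
 10100010111000011  (end carry out of the top bit = 1)
Discarding the end carry: 0100010111000011
Decimal check:
  0111111011110010 = 16384 + 8192 + 4096 + 2048 + 1024 + 512 + 128 + 64 + 32 + 16 + 2 = 32498
  0011100100101111 = 8192 + 4096 + 2048 + 256 + 32 + 8 + 4 + 2 + 1 = 14639
  32498 - 14639 = 17859, and 0100010111000011 = 16384 + 1024 + 256 + 128 + 64 + 2 + 1 = 17859 ✓



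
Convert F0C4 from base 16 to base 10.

Expand by place value (powers of 16):
Digit values: F = 15, C = 12
F0C4 = 15 × 16^3 + 0 × 16^2 + 12 × 16^1 + 4 × 16^0
= 15 × 4096 + 0 × 256 + 12 × 16 + 4 × 1
= 61440 + 0 + 192 + 4
= 61636



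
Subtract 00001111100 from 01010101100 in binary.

Method 1 - Direct subtraction (column by column from the right: bit − bit − borrow-in; if negative, add 2 and borrow 1 from the next column):
borrow: 00011100000
        01010101100
-       00001111100
-------------------
        01000110000

Method 2 - Add two's complement:
Two's complement of 00001111100: invert → 11110000011, add 1 → 11110000100
  01010101100
+ 11110000100
-------------
 101000110000  (end carry out of the top bit = 1)
Discarding the end carry: 01000110000
Decimal check:
  01010101100 = 512 + 128 + 32 + 8 + 4 = 684
  00001111100 = 64 + 32 + 16 + 8 + 4 = 124
  684 - 124 = 560, and 01000110000 = 512 + 32 + 16 = 560 ✓



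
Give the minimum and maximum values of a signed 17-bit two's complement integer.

For 17-bit two's complement:
Minimum: -2^16 = -65536
Maximum: 2^16 - 1 = 65535



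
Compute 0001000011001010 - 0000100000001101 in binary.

Method 1 - Direct subtraction (column by column from the right: bit − bit − borrow-in; if negative, add 2 and borrow 1 from the next column):
borrow: 0001000001111010
        0001000011001010
-       0000100000001101
------------------------
        0000100010111101

Method 2 - Add two's complement:
Two's complement of 0000100000001101: invert → 1111011111110010, add 1 → 1111011111110011
  0001000011001010
+ 1111011111110011
------------------
 10000100010111101  (end carry out of the top bit = 1)
Discarding the end carry: 0000100010111101
Decimal check:
  0001000011001010 = 4096 + 128 + 64 + 8 + 2 = 4298
  0000100000001101 = 2048 + 8 + 4 + 1 = 2061
  4298 - 2061 = 2237, and 0000100010111101 = 2048 + 128 + 32 + 16 + 8 + 4 + 1 = 2237 ✓



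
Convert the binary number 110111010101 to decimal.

Sum of powers of 2 for each 1-bit:
2^0 + 2^2 + 2^4 + 2^6 + 2^7 + 2^8 + 2^10 + 2^11
= 1 + 4 + 16 + 64 + 128 + 256 + 1024 + 2048
= 3541



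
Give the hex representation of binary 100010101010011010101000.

Group into 4-bit nibbles from right:
  1000 = 8
  1010 = A
  1010 = A
  0110 = 6
  1010 = A
  1000 = 8
Result: 8AA6A8



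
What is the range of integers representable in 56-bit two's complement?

For 56-bit two's complement:
Minimum: -2^55 = -36028797018963968
Maximum: 2^55 - 1 = 36028797018963967



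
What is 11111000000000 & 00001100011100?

AND: 1 only when both bits are 1
  11111000000000
& 00001100011100
----------------
  00001000000000
Decimal: 15872 & 796 = 512



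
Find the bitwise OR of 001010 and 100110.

OR: 1 when either bit is 1
  001010
| 100110
--------
  101110
Decimal: 10 | 38 = 46



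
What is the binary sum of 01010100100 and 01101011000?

Add column by column from the right: bit + bit + carry-in; write the sum mod 2, carry 1 when the sum is 2 or 3.
carry:  10000000000
        01010100100
+       01101011000
-------------------
       010111111100
(the carry out of the leftmost column, 0, becomes the leading bit)
Decimal check:
  01010100100 = 512 + 128 + 32 + 4 = 676
  01101011000 = 512 + 256 + 64 + 16 + 8 = 856
  676 + 856 = 1532, and 010111111100 = 1024 + 256 + 128 + 64 + 32 + 16 + 8 + 4 = 1532 ✓



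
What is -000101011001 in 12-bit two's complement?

Original: 000101011001
Step 1 - Invert all bits: 111010100110
Step 2 - Add 1: 111010100111
Verification: 000101011001 + 111010100111 = 1000000000000; discarding the end carry (carry out of the top bit) leaves the 12-bit value 000000000000, as required for x + (-x)



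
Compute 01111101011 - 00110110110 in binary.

Method 1 - Direct subtraction (column by column from the right: bit − bit − borrow-in; if negative, add 2 and borrow 1 from the next column):
borrow: 00001101000
        01111101011
-       00110110110
-------------------
        01000110101

Method 2 - Add two's complement:
Two's complement of 00110110110: invert → 11001001001, add 1 → 11001001010
  01111101011
+ 11001001010
-------------
 101000110101  (end carry out of the top bit = 1)
Discarding the end carry: 01000110101
Decimal check:
  01111101011 = 512 + 256 + 128 + 64 + 32 + 8 + 2 + 1 = 1003
  00110110110 = 256 + 128 + 32 + 16 + 4 + 2 = 438
  1003 - 438 = 565, and 01000110101 = 512 + 32 + 16 + 4 + 1 = 565 ✓



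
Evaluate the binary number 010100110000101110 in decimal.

Sum of powers of 2 for each 1-bit:
2^1 + 2^2 + 2^3 + 2^5 + 2^10 + 2^11 + 2^14 + 2^16
= 2 + 4 + 8 + 32 + 1024 + 2048 + 16384 + 65536
= 85038



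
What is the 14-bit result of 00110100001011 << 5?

Original: 00110100001011 (decimal 3339)
Shift left by 5 positions
Append 5 zeros on the right and drop the 5 high bits that overflow the 14-bit width
Result: 10000101100000 (decimal 8544)
Equivalent: 3339 << 5 = 3339 × 2^5 = 106848, truncated to 14 bits = 8544



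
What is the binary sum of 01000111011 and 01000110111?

Add column by column from the right: bit + bit + carry-in; write the sum mod 2, carry 1 when the sum is 2 or 3.
carry:  10001111110
        01000111011
+       01000110111
-------------------
       010001110010
(the carry out of the leftmost column, 0, becomes the leading bit)
Decimal check:
  01000111011 = 512 + 32 + 16 + 8 + 2 + 1 = 571
  01000110111 = 512 + 32 + 16 + 4 + 2 + 1 = 567
  571 + 567 = 1138, and 010001110010 = 1024 + 64 + 32 + 16 + 2 = 1138 ✓



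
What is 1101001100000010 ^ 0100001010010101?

XOR: 1 when bits differ
  1101001100000010
^ 0100001010010101
------------------
  1001000110010111
Decimal: 54018 ^ 17045 = 37271



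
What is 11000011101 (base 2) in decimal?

Sum of powers of 2 for each 1-bit:
2^0 + 2^2 + 2^3 + 2^4 + 2^9 + 2^10
= 1 + 4 + 8 + 16 + 512 + 1024
= 1565



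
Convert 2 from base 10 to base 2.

Using repeated division by 2:
2 ÷ 2 = 1 remainder 0
1 ÷ 2 = 0 remainder 1
Reading remainders bottom to top: 10



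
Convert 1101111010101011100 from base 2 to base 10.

Sum of powers of 2 for each 1-bit:
2^2 + 2^3 + 2^4 + 2^6 + 2^8 + 2^10 + 2^12 + 2^13 + 2^14 + 2^15 + 2^17 + 2^18
= 4 + 8 + 16 + 64 + 256 + 1024 + 4096 + 8192 + 16384 + 32768 + 131072 + 262144
= 456028



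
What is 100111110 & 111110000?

AND: 1 only when both bits are 1
  100111110
& 111110000
-----------
  100110000
Decimal: 318 & 496 = 304



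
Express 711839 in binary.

Using repeated division by 2:
711839 ÷ 2 = 355919 remainder 1
355919 ÷ 2 = 177959 remainder 1
177959 ÷ 2 = 88979 remainder 1
88979 ÷ 2 = 44489 remainder 1
44489 ÷ 2 = 22244 remainder 1
22244 ÷ 2 = 11122 remainder 0
11122 ÷ 2 = 5561 remainder 0
5561 ÷ 2 = 2780 remainder 1
2780 ÷ 2 = 1390 remainder 0
1390 ÷ 2 = 695 remainder 0
695 ÷ 2 = 347 remainder 1
347 ÷ 2 = 173 remainder 1
173 ÷ 2 = 86 remainder 1
86 ÷ 2 = 43 remainder 0
43 ÷ 2 = 21 remainder 1
21 ÷ 2 = 10 remainder 1
10 ÷ 2 = 5 remainder 0
5 ÷ 2 = 2 remainder 1
2 ÷ 2 = 1 remainder 0
1 ÷ 2 = 0 remainder 1
Reading remainders bottom to top: 10101101110010011111



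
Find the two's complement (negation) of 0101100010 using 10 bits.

Original: 0101100010
Step 1 - Invert all bits: 1010011101
Step 2 - Add 1: 1010011110
Verification: 0101100010 + 1010011110 = 10000000000; discarding the end carry (carry out of the top bit) leaves the 10-bit value 0000000000, as required for x + (-x)



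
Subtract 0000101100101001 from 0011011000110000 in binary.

Method 1 - Direct subtraction (column by column from the right: bit − bit − borrow-in; if negative, add 2 and borrow 1 from the next column):
borrow: 0001011000011110
        0011011000110000
-       0000101100101001
------------------------
        0010101100000111

Method 2 - Add two's complement:
Two's complement of 0000101100101001: invert → 1111010011010110, add 1 → 1111010011010111
  0011011000110000
+ 1111010011010111
------------------
 10010101100000111  (end carry out of the top bit = 1)
Discarding the end carry: 0010101100000111
Decimal check:
  0011011000110000 = 8192 + 4096 + 1024 + 512 + 32 + 16 = 13872
  0000101100101001 = 2048 + 512 + 256 + 32 + 8 + 1 = 2857
  13872 - 2857 = 11015, and 0010101100000111 = 8192 + 2048 + 512 + 256 + 4 + 2 + 1 = 11015 ✓



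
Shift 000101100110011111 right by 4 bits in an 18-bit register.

Original: 000101100110011111 (decimal 22943)
Shift right by 4 positions
Drop the 4 low bits; fill with zeros on the left
Result: 000000010110011001 (decimal 1433)
Equivalent: 22943 >> 4 = 22943 ÷ 2^4 = 1433



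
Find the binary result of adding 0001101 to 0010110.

Add column by column from the right: bit + bit + carry-in; write the sum mod 2, carry 1 when the sum is 2 or 3.
carry:  0111000
        0001101
+       0010110
---------------
       00100011
(the carry out of the leftmost column, 0, becomes the leading bit)
Decimal check:
  0001101 = 8 + 4 + 1 = 13
  0010110 = 16 + 4 + 2 = 22
  13 + 22 = 35, and 00100011 = 32 + 2 + 1 = 35 ✓



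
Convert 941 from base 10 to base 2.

Using repeated division by 2:
941 ÷ 2 = 470 remainder 1
470 ÷ 2 = 235 remainder 0
235 ÷ 2 = 117 remainder 1
117 ÷ 2 = 58 remainder 1
58 ÷ 2 = 29 remainder 0
29 ÷ 2 = 14 remainder 1
14 ÷ 2 = 7 remainder 0
7 ÷ 2 = 3 remainder 1
3 ÷ 2 = 1 remainder 1
1 ÷ 2 = 0 remainder 1
Reading remainders bottom to top: 1110101101



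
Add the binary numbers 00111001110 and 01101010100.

Add column by column from the right: bit + bit + carry-in; write the sum mod 2, carry 1 when the sum is 2 or 3.
carry:  11110111000
        00111001110
+       01101010100
-------------------
       010100100010
(the carry out of the leftmost column, 0, becomes the leading bit)
Decimal check:
  00111001110 = 256 + 128 + 64 + 8 + 4 + 2 = 462
  01101010100 = 512 + 256 + 64 + 16 + 4 = 852
  462 + 852 = 1314, and 010100100010 = 1024 + 256 + 32 + 2 = 1314 ✓



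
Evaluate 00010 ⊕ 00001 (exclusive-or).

XOR: 1 when bits differ
  00010
^ 00001
-------
  00011
Decimal: 2 ^ 1 = 3



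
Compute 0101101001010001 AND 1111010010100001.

AND: 1 only when both bits are 1
  0101101001010001
& 1111010010100001
------------------
  0101000000000001
Decimal: 23121 & 62625 = 20481



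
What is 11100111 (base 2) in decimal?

Sum of powers of 2 for each 1-bit:
2^0 + 2^1 + 2^2 + 2^5 + 2^6 + 2^7
= 1 + 2 + 4 + 32 + 64 + 128
= 231



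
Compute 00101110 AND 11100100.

AND: 1 only when both bits are 1
  00101110
& 11100100
----------
  00100100
Decimal: 46 & 228 = 36



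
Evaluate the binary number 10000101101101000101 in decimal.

Sum of powers of 2 for each 1-bit:
2^0 + 2^2 + 2^6 + 2^8 + 2^9 + 2^11 + 2^12 + 2^14 + 2^19
= 1 + 4 + 64 + 256 + 512 + 2048 + 4096 + 16384 + 524288
= 547653



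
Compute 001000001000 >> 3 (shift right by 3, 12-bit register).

Original: 001000001000 (decimal 520)
Shift right by 3 positions
Drop the 3 low bits; fill with zeros on the left
Result: 000001000001 (decimal 65)
Equivalent: 520 >> 3 = 520 ÷ 2^3 = 65



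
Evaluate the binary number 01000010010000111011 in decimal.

Sum of powers of 2 for each 1-bit:
2^0 + 2^1 + 2^3 + 2^4 + 2^5 + 2^10 + 2^13 + 2^18
= 1 + 2 + 8 + 16 + 32 + 1024 + 8192 + 262144
= 271419



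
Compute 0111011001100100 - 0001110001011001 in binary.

Method 1 - Direct subtraction (column by column from the right: bit − bit − borrow-in; if negative, add 2 and borrow 1 from the next column):
borrow: 0011000000110110
        0111011001100100
-       0001110001011001
------------------------
        0101101000001011

Method 2 - Add two's complement:
Two's complement of 0001110001011001: invert → 1110001110100110, add 1 → 1110001110100111
  0111011001100100
+ 1110001110100111
------------------
 10101101000001011  (end carry out of the top bit = 1)
Discarding the end carry: 0101101000001011
Decimal check:
  0111011001100100 = 16384 + 8192 + 4096 + 1024 + 512 + 64 + 32 + 4 = 30308
  0001110001011001 = 4096 + 2048 + 1024 + 64 + 16 + 8 + 1 = 7257
  30308 - 7257 = 23051, and 0101101000001011 = 16384 + 4096 + 2048 + 512 + 8 + 2 + 1 = 23051 ✓



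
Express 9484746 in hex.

Using repeated division by 16 (digits 10–15 are A–F):
9484746 ÷ 16 = 592796 remainder 10 (A)
592796 ÷ 16 = 37049 remainder 12 (C)
37049 ÷ 16 = 2315 remainder 9
2315 ÷ 16 = 144 remainder 11 (B)
144 ÷ 16 = 9 remainder 0
9 ÷ 16 = 0 remainder 9
Reading remainders bottom to top: 90B9CA



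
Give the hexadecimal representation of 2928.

Using repeated division by 16 (digits 10–15 are A–F):
2928 ÷ 16 = 183 remainder 0
183 ÷ 16 = 11 remainder 7
11 ÷ 16 = 0 remainder 11 (B)
Reading remainders bottom to top: B70



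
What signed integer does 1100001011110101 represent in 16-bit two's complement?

Binary: 1100001011110101
Sign bit: 1 (negative)
Invert: 0011110100001010
Add 1:  0011110100001011
Magnitude: 0011110100001011 = 8192 + 4096 + 2048 + 1024 + 256 + 8 + 2 + 1 = 15627
Value: -15627



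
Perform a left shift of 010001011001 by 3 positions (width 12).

Original: 010001011001 (decimal 1113)
Shift left by 3 positions
Append 3 zeros on the right and drop the 3 high bits that overflow the 12-bit width
Result: 001011001000 (decimal 712)
Equivalent: 1113 << 3 = 1113 × 2^3 = 8904, truncated to 12 bits = 712



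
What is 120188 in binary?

Using repeated division by 2:
120188 ÷ 2 = 60094 remainder 0
60094 ÷ 2 = 30047 remainder 0
30047 ÷ 2 = 15023 remainder 1
15023 ÷ 2 = 7511 remainder 1
7511 ÷ 2 = 3755 remainder 1
3755 ÷ 2 = 1877 remainder 1
1877 ÷ 2 = 938 remainder 1
938 ÷ 2 = 469 remainder 0
469 ÷ 2 = 234 remainder 1
234 ÷ 2 = 117 remainder 0
117 ÷ 2 = 58 remainder 1
58 ÷ 2 = 29 remainder 0
29 ÷ 2 = 14 remainder 1
14 ÷ 2 = 7 remainder 0
7 ÷ 2 = 3 remainder 1
3 ÷ 2 = 1 remainder 1
1 ÷ 2 = 0 remainder 1
Reading remainders bottom to top: 11101010101111100



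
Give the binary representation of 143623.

Using repeated division by 2:
143623 ÷ 2 = 71811 remainder 1
71811 ÷ 2 = 35905 remainder 1
35905 ÷ 2 = 17952 remainder 1
17952 ÷ 2 = 8976 remainder 0
8976 ÷ 2 = 4488 remainder 0
4488 ÷ 2 = 2244 remainder 0
2244 ÷ 2 = 1122 remainder 0
1122 ÷ 2 = 561 remainder 0
561 ÷ 2 = 280 remainder 1
280 ÷ 2 = 140 remainder 0
140 ÷ 2 = 70 remainder 0
70 ÷ 2 = 35 remainder 0
35 ÷ 2 = 17 remainder 1
17 ÷ 2 = 8 remainder 1
8 ÷ 2 = 4 remainder 0
4 ÷ 2 = 2 remainder 0
2 ÷ 2 = 1 remainder 0
1 ÷ 2 = 0 remainder 1
Reading remainders bottom to top: 100011000100000111



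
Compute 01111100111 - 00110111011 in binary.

Method 1 - Direct subtraction (column by column from the right: bit − bit − borrow-in; if negative, add 2 and borrow 1 from the next column):
borrow: 00001110000
        01111100111
-       00110111011
-------------------
        01000101100

Method 2 - Add two's complement:
Two's complement of 00110111011: invert → 11001000100, add 1 → 11001000101
  01111100111
+ 11001000101
-------------
 101000101100  (end carry out of the top bit = 1)
Discarding the end carry: 01000101100
Decimal check:
  01111100111 = 512 + 256 + 128 + 64 + 32 + 4 + 2 + 1 = 999
  00110111011 = 256 + 128 + 32 + 16 + 8 + 2 + 1 = 443
  999 - 443 = 556, and 01000101100 = 512 + 32 + 8 + 4 = 556 ✓



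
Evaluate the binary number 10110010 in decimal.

Sum of powers of 2 for each 1-bit:
2^1 + 2^4 + 2^5 + 2^7
= 2 + 16 + 32 + 128
= 178



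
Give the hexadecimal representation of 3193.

Using repeated division by 16 (digits 10–15 are A–F):
3193 ÷ 16 = 199 remainder 9
199 ÷ 16 = 12 remainder 7
12 ÷ 16 = 0 remainder 12 (C)
Reading remainders bottom to top: C79



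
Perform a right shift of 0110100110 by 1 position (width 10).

Original: 0110100110 (decimal 422)
Shift right by 1 position
Drop the 1 low bit; fill with zero on the left
Result: 0011010011 (decimal 211)
Equivalent: 422 >> 1 = 422 ÷ 2^1 = 211



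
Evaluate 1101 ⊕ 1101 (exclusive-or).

XOR: 1 when bits differ
  1101
^ 1101
------
  0000
Decimal: 13 ^ 13 = 0



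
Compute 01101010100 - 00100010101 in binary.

Method 1 - Direct subtraction (column by column from the right: bit − bit − borrow-in; if negative, add 2 and borrow 1 from the next column):
borrow: 00001111110
        01101010100
-       00100010101
-------------------
        01000111111

Method 2 - Add two's complement:
Two's complement of 00100010101: invert → 11011101010, add 1 → 11011101011
  01101010100
+ 11011101011
-------------
 101000111111  (end carry out of the top bit = 1)
Discarding the end carry: 01000111111
Decimal check:
  01101010100 = 512 + 256 + 64 + 16 + 4 = 852
  00100010101 = 256 + 16 + 4 + 1 = 277
  852 - 277 = 575, and 01000111111 = 512 + 32 + 16 + 8 + 4 + 2 + 1 = 575 ✓



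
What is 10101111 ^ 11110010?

XOR: 1 when bits differ
  10101111
^ 11110010
----------
  01011101
Decimal: 175 ^ 242 = 93



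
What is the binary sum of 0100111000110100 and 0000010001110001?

Add column by column from the right: bit + bit + carry-in; write the sum mod 2, carry 1 when the sum is 2 or 3.
carry:  0001100011100000
        0100111000110100
+       0000010001110001
------------------------
       00101001010100101
(the carry out of the leftmost column, 0, becomes the leading bit)
Decimal check:
  0100111000110100 = 16384 + 2048 + 1024 + 512 + 32 + 16 + 4 = 20020
  0000010001110001 = 1024 + 64 + 32 + 16 + 1 = 1137
  20020 + 1137 = 21157, and 00101001010100101 = 16384 + 4096 + 512 + 128 + 32 + 4 + 1 = 21157 ✓



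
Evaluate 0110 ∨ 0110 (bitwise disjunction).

OR: 1 when either bit is 1
  0110
| 0110
------
  0110
Decimal: 6 | 6 = 6



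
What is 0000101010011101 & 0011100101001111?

AND: 1 only when both bits are 1
  0000101010011101
& 0011100101001111
------------------
  0000100000001101
Decimal: 2717 & 14671 = 2061



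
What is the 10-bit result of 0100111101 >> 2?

Original: 0100111101 (decimal 317)
Shift right by 2 positions
Drop the 2 low bits; fill with zeros on the left
Result: 0001001111 (decimal 79)
Equivalent: 317 >> 2 = 317 ÷ 2^2 = 79



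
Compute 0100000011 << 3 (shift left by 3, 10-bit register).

Original: 0100000011 (decimal 259)
Shift left by 3 positions
Append 3 zeros on the right and drop the 3 high bits that overflow the 10-bit width
Result: 0000011000 (decimal 24)
Equivalent: 259 << 3 = 259 × 2^3 = 2072, truncated to 10 bits = 24



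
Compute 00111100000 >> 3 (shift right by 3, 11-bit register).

Original: 00111100000 (decimal 480)
Shift right by 3 positions
Drop the 3 low bits; fill with zeros on the left
Result: 00000111100 (decimal 60)
Equivalent: 480 >> 3 = 480 ÷ 2^3 = 60



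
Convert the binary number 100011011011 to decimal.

Sum of powers of 2 for each 1-bit:
2^0 + 2^1 + 2^3 + 2^4 + 2^6 + 2^7 + 2^11
= 1 + 2 + 8 + 16 + 64 + 128 + 2048
= 2267

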